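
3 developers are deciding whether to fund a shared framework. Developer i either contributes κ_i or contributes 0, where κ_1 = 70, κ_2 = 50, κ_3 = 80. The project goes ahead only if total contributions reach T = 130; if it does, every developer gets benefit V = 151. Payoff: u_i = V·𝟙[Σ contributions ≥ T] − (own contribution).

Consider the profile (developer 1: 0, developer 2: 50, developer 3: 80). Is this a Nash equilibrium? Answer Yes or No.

Total = 130 ≥ 130: provided.
Developer 1 (pledges 0, payoff 151): pledging 70 → total 200, payoff 81. No gain.
Developer 2 (pledges 50, payoff 101): dropping to 0 → total 80, payoff 0. No gain.
Developer 3 (pledges 80, payoff 71): dropping to 0 → total 50, payoff 0. No gain.

Yes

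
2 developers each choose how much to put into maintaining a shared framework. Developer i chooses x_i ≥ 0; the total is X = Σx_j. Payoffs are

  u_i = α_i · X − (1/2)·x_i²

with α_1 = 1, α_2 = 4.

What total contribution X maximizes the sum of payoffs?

10

Planner FOC: ∂(Σu_j)/∂x_i = (Σα_j) − x_i = 0, so x_i^SO = Σα_j = 5 for every i; X^SO = 10.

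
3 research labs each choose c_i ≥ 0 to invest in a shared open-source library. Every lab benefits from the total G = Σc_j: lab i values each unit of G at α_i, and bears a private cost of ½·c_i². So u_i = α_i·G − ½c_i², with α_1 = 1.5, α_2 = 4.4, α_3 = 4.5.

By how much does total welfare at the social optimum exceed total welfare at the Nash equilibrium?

75.01

Lab i's FOC: ∂u_i/∂c_i = α_i − c_i = 0, so c_i* = α_i.
NE contributions = (1.5, 4.4, 4.5); G = 10.4.
W^NE = (Σα)·G − ½Σα_i² = 10.4² − ½·41.86 = 87.23.
Planner sets c_i = Σα_j = 10.4 for every i, so G^SO = 3·10.4 = 31.2.
W^SO = (Σα)·G^SO − ½·3·(Σα)² = (3/2)·10.4² = 162.24.
Deadweight loss = W^SO − W^NE = 75.01.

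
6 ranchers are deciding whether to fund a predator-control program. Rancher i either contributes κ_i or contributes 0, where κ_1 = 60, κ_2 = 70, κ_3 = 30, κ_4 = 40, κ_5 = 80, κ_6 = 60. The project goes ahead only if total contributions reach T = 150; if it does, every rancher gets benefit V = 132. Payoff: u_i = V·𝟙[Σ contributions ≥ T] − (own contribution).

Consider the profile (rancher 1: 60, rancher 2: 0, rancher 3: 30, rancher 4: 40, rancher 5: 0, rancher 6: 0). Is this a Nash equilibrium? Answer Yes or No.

No

Total = 130 < 150: not provided.
Rancher 1 (pledges 60, payoff -60): dropping to 0 → total 70, payoff 0. Profitable deviation.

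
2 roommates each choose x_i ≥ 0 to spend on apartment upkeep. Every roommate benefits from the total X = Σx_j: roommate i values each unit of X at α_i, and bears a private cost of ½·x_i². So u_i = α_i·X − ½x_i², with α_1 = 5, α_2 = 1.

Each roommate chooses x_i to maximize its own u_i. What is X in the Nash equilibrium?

Roommate i's FOC: ∂u_i/∂x_i = α_i − x_i = 0, so x_i* = α_i.
NE contributions = (5, 1); X = 6.

6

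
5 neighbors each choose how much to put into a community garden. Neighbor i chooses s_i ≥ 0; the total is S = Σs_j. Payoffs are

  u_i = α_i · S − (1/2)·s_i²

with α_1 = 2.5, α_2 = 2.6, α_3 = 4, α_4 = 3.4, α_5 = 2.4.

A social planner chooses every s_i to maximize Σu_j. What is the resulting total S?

74.5

Planner FOC: ∂(Σu_j)/∂s_i = (Σα_j) − s_i = 0, so s_i^SO = Σα_j = 14.9 for every i; S^SO = 74.5.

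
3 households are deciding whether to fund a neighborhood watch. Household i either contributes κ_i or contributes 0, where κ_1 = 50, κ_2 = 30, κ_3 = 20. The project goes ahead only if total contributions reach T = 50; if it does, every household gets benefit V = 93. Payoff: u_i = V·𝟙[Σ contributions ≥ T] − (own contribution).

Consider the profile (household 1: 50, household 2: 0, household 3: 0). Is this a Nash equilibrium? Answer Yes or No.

Yes

Total = 50 ≥ 50: provided.
Household 1 (pledges 50, payoff 43): dropping to 0 → total 0, payoff 0. No gain.
Household 2 (pledges 0, payoff 93): pledging 30 → total 80, payoff 63. No gain.
Household 3 (pledges 0, payoff 93): pledging 20 → total 70, payoff 73. No gain.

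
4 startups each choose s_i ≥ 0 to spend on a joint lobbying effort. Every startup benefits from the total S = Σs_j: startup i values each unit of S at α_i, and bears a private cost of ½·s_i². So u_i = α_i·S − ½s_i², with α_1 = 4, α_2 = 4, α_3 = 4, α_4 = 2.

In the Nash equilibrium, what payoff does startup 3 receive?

48

Startup i's FOC: ∂u_i/∂s_i = α_i − s_i = 0, so s_i* = α_i.
NE contributions = (4, 4, 4, 2); S = 14.
u_3 = α_3·S − ½·(s_3)² = 4·14 − ½·4² = 48.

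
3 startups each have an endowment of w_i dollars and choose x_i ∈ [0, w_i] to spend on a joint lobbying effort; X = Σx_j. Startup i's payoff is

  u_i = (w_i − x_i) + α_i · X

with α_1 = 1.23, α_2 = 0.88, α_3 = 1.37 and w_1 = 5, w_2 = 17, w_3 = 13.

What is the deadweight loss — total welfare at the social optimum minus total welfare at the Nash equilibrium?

42.16

∂u_i/∂x_i = α_i − 1, so startup i contributes w_i if α_i > 1, else 0.
α_i > 1 for i ∈ {1, 3}; NE contributions (5, 0, 13), X = 18.
W^NE = Σw_i − X^NE + (Σα_i)·X^NE = 35 + 2.48·18 = 79.64.
Planner: ∂(Σu_j)/∂x_i = Σα_j − 1 = 2.48 > 0, so everyone contributes w_i; X^SO = 35, W^SO = 35 + 2.48·35 = 121.8.
Deadweight loss = 42.16.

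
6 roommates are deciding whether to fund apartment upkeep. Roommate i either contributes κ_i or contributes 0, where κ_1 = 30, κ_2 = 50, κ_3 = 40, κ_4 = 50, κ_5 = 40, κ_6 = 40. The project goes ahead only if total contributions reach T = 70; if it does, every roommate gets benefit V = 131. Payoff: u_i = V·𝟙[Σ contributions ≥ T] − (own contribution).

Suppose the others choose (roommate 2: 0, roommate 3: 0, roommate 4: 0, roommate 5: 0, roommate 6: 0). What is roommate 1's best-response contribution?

Others' total = 0. Even contributing 30 gives 30 < 70: no benefit either way.
Best response: 0.

0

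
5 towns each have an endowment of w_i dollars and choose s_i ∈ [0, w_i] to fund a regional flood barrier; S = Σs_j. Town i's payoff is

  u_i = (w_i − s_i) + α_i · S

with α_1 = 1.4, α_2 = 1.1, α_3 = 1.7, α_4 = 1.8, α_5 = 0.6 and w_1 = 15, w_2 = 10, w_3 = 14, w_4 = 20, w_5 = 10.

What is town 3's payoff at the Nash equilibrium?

100.3

∂u_i/∂s_i = α_i − 1, so town i contributes w_i if α_i > 1, else 0.
α_i > 1 for i ∈ {1, 2, 3, 4}; NE contributions (15, 10, 14, 20, 0), S = 59.
u_3 = (14 − 14) + 1.7·59 = 100.3.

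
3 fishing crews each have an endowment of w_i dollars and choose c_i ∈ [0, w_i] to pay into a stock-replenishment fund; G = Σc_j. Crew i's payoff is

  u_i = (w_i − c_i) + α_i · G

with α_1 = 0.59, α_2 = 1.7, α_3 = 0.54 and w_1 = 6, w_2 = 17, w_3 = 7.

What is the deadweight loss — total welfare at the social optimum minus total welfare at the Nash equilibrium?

∂u_i/∂c_i = α_i − 1, so crew i contributes w_i if α_i > 1, else 0.
α_i > 1 for i ∈ {2}; NE contributions (0, 17, 0), G = 17.
W^NE = Σw_i − G^NE + (Σα_i)·G^NE = 30 + 1.83·17 = 61.11.
Planner: ∂(Σu_j)/∂c_i = Σα_j − 1 = 1.83 > 0, so everyone contributes w_i; G^SO = 30, W^SO = 30 + 1.83·30 = 84.9.
Deadweight loss = 23.79.

23.79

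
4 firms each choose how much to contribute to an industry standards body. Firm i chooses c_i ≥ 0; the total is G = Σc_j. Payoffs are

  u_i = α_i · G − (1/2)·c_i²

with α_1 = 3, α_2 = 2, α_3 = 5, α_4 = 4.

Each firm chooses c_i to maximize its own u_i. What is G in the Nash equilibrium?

Firm i's FOC: ∂u_i/∂c_i = α_i − c_i = 0, so c_i* = α_i.
NE contributions = (3, 2, 5, 4); G = 14.

14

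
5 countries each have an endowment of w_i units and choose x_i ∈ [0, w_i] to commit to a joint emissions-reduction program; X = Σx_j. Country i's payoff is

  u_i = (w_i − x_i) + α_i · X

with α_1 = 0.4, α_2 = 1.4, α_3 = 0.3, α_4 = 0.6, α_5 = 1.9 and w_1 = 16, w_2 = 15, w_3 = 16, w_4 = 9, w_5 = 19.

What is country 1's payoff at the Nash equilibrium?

∂u_i/∂x_i = α_i − 1, so country i contributes w_i if α_i > 1, else 0.
α_i > 1 for i ∈ {2, 5}; NE contributions (0, 15, 0, 0, 19), X = 34.
u_1 = (16 − 0) + 0.4·34 = 29.6.

29.6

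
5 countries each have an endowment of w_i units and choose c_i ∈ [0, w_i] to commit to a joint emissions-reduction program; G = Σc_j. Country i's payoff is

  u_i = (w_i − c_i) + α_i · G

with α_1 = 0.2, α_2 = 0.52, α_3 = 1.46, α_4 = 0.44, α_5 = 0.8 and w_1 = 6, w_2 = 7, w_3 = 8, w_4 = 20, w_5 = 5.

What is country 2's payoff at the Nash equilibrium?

11.16

∂u_i/∂c_i = α_i − 1, so country i contributes w_i if α_i > 1, else 0.
α_i > 1 for i ∈ {3}; NE contributions (0, 0, 8, 0, 0), G = 8.
u_2 = (7 − 0) + 0.52·8 = 11.16.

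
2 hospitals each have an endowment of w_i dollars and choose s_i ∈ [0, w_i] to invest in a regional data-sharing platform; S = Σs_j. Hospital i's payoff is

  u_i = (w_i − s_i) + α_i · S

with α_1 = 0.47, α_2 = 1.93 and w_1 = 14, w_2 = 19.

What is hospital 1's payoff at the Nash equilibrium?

∂u_i/∂s_i = α_i − 1, so hospital i contributes w_i if α_i > 1, else 0.
α_i > 1 for i ∈ {2}; NE contributions (0, 19), S = 19.
u_1 = (14 − 0) + 0.47·19 = 22.93.

22.93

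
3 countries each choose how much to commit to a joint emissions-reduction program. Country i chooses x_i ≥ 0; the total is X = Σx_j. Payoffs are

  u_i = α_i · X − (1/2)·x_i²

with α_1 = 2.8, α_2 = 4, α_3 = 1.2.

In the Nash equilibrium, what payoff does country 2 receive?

24

Country i's FOC: ∂u_i/∂x_i = α_i − x_i = 0, so x_i* = α_i.
NE contributions = (2.8, 4, 1.2); X = 8.
u_2 = α_2·X − ½·(x_2)² = 4·8 − ½·4² = 24.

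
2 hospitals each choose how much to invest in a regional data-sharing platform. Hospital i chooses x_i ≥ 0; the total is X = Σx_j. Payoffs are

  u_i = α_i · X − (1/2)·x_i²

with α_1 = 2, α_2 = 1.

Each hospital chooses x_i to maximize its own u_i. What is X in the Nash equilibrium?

Hospital i's FOC: ∂u_i/∂x_i = α_i − x_i = 0, so x_i* = α_i.
NE contributions = (2, 1); X = 3.

3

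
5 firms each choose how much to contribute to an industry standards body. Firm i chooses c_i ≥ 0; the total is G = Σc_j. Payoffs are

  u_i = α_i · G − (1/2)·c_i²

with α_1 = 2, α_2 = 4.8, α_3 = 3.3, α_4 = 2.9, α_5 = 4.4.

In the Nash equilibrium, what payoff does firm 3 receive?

51.975

Firm i's FOC: ∂u_i/∂c_i = α_i − c_i = 0, so c_i* = α_i.
NE contributions = (2, 4.8, 3.3, 2.9, 4.4); G = 17.4.
u_3 = α_3·G − ½·(c_3)² = 3.3·17.4 − ½·3.3² = 51.975.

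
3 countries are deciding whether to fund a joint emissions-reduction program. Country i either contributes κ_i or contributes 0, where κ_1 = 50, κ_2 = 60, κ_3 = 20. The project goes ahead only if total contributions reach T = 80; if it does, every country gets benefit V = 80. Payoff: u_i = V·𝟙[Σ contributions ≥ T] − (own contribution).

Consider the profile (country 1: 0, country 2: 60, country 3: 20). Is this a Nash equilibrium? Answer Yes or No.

Yes

Total = 80 ≥ 80: provided.
Country 1 (pledges 0, payoff 80): pledging 50 → total 130, payoff 30. No gain.
Country 2 (pledges 60, payoff 20): dropping to 0 → total 20, payoff 0. No gain.
Country 3 (pledges 20, payoff 60): dropping to 0 → total 60, payoff 0. No gain.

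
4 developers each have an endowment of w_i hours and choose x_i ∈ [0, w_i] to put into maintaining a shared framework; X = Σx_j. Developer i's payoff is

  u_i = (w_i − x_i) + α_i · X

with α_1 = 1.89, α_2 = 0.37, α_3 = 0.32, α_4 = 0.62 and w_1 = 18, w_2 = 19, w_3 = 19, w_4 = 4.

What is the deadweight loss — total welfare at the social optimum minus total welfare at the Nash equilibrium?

∂u_i/∂x_i = α_i − 1, so developer i contributes w_i if α_i > 1, else 0.
α_i > 1 for i ∈ {1}; NE contributions (18, 0, 0, 0), X = 18.
W^NE = Σw_i − X^NE + (Σα_i)·X^NE = 60 + 2.2·18 = 99.6.
Planner: ∂(Σu_j)/∂x_i = Σα_j − 1 = 2.2 > 0, so everyone contributes w_i; X^SO = 60, W^SO = 60 + 2.2·60 = 192.
Deadweight loss = 92.4.

92.4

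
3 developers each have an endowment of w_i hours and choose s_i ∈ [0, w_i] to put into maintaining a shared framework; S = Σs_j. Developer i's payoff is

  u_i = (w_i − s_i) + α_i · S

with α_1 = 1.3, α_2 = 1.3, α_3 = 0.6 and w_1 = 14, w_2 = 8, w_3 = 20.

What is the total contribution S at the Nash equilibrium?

22

∂u_i/∂s_i = α_i − 1, so developer i contributes w_i if α_i > 1, else 0.
α_i > 1 for i ∈ {1, 2}; NE contributions (14, 8, 0), S = 22.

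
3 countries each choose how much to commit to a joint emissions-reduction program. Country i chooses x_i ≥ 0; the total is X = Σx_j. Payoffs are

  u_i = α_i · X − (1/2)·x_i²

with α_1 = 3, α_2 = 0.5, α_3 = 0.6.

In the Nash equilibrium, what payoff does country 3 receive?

2.28

Country i's FOC: ∂u_i/∂x_i = α_i − x_i = 0, so x_i* = α_i.
NE contributions = (3, 0.5, 0.6); X = 4.1.
u_3 = α_3·X − ½·(x_3)² = 0.6·4.1 − ½·0.6² = 2.28.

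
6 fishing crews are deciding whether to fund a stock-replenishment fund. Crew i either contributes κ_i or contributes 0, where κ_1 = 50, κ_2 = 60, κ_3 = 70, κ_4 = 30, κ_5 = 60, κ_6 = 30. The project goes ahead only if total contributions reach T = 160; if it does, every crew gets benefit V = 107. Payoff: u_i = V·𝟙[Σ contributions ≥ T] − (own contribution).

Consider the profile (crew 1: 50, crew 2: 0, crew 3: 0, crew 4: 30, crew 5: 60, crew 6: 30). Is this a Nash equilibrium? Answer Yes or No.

Yes

Total = 170 ≥ 160: provided.
Crew 1 (pledges 50, payoff 57): dropping to 0 → total 120, payoff 0. No gain.
Crew 2 (pledges 0, payoff 107): pledging 60 → total 230, payoff 47. No gain.
Crew 3 (pledges 0, payoff 107): pledging 70 → total 240, payoff 37. No gain.
Crew 4 (pledges 30, payoff 77): dropping to 0 → total 140, payoff 0. No gain.
Crew 5 (pledges 60, payoff 47): dropping to 0 → total 110, payoff 0. No gain.
Crew 6 (pledges 30, payoff 77): dropping to 0 → total 140, payoff 0. No gain.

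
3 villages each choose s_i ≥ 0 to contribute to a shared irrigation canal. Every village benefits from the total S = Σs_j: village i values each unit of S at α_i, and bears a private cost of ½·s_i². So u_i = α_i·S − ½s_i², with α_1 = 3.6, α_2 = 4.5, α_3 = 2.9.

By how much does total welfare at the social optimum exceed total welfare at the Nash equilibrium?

Village i's FOC: ∂u_i/∂s_i = α_i − s_i = 0, so s_i* = α_i.
NE contributions = (3.6, 4.5, 2.9); S = 11.
W^NE = (Σα)·S − ½Σα_i² = 11² − ½·41.62 = 100.19.
Planner sets s_i = Σα_j = 11 for every i, so S^SO = 3·11 = 33.
W^SO = (Σα)·S^SO − ½·3·(Σα)² = (3/2)·11² = 181.5.
Deadweight loss = W^SO − W^NE = 81.31.

81.31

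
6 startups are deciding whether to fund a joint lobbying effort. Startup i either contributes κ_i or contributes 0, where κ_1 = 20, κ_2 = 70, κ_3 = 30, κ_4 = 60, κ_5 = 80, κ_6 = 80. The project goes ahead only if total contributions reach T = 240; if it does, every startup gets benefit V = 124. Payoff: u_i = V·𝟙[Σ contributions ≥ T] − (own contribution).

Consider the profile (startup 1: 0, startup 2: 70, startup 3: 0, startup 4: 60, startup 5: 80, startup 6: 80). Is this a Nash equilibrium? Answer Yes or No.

Yes

Total = 290 ≥ 240: provided.
Startup 1 (pledges 0, payoff 124): pledging 20 → total 310, payoff 104. No gain.
Startup 2 (pledges 70, payoff 54): dropping to 0 → total 220, payoff 0. No gain.
Startup 3 (pledges 0, payoff 124): pledging 30 → total 320, payoff 94. No gain.
Startup 4 (pledges 60, payoff 64): dropping to 0 → total 230, payoff 0. No gain.
Startup 5 (pledges 80, payoff 44): dropping to 0 → total 210, payoff 0. No gain.
Startup 6 (pledges 80, payoff 44): dropping to 0 → total 210, payoff 0. No gain.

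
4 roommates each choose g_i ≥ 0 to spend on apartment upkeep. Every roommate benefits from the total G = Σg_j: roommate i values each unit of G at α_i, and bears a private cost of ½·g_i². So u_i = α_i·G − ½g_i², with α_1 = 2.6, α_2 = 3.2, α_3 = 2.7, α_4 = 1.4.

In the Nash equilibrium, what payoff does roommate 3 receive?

23.085

Roommate i's FOC: ∂u_i/∂g_i = α_i − g_i = 0, so g_i* = α_i.
NE contributions = (2.6, 3.2, 2.7, 1.4); G = 9.9.
u_3 = α_3·G − ½·(g_3)² = 2.7·9.9 − ½·2.7² = 23.085.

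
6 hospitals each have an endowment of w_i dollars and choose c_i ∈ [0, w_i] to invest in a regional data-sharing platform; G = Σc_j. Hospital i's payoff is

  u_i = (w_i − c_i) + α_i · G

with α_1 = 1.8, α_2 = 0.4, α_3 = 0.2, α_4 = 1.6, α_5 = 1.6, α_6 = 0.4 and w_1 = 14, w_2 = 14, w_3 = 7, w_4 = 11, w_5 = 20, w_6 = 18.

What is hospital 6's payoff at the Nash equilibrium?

36

∂u_i/∂c_i = α_i − 1, so hospital i contributes w_i if α_i > 1, else 0.
α_i > 1 for i ∈ {1, 4, 5}; NE contributions (14, 0, 0, 11, 20, 0), G = 45.
u_6 = (18 − 0) + 0.4·45 = 36.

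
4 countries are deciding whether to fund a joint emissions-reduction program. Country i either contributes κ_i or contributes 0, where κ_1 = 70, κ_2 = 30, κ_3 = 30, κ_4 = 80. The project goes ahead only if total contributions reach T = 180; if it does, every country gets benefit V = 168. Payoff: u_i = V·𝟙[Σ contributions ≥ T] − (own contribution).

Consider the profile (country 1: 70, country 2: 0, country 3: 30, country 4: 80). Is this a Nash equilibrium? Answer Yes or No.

Total = 180 ≥ 180: provided.
Country 1 (pledges 70, payoff 98): dropping to 0 → total 110, payoff 0. No gain.
Country 2 (pledges 0, payoff 168): pledging 30 → total 210, payoff 138. No gain.
Country 3 (pledges 30, payoff 138): dropping to 0 → total 150, payoff 0. No gain.
Country 4 (pledges 80, payoff 88): dropping to 0 → total 100, payoff 0. No gain.

Yes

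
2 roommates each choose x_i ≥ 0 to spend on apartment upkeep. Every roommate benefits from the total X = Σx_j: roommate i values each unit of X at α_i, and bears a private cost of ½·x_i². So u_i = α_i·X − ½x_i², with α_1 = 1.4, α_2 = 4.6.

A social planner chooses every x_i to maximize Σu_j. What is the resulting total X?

Planner FOC: ∂(Σu_j)/∂x_i = (Σα_j) − x_i = 0, so x_i^SO = Σα_j = 6 for every i; X^SO = 12.

12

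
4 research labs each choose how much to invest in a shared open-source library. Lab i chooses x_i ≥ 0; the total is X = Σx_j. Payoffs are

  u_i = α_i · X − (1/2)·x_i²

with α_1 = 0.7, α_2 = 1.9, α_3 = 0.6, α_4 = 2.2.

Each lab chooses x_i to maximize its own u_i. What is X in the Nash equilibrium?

Lab i's FOC: ∂u_i/∂x_i = α_i − x_i = 0, so x_i* = α_i.
NE contributions = (0.7, 1.9, 0.6, 2.2); X = 5.4.

5.4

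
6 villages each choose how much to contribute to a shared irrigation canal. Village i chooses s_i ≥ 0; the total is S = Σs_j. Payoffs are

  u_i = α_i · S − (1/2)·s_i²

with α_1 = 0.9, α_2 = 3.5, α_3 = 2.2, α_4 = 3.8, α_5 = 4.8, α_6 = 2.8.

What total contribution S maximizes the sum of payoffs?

Planner FOC: ∂(Σu_j)/∂s_i = (Σα_j) − s_i = 0, so s_i^SO = Σα_j = 18 for every i; S^SO = 108.

108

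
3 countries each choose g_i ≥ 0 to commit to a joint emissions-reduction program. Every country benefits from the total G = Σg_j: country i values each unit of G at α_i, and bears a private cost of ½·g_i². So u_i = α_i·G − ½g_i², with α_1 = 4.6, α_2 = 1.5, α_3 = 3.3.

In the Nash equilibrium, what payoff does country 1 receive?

Country i's FOC: ∂u_i/∂g_i = α_i − g_i = 0, so g_i* = α_i.
NE contributions = (4.6, 1.5, 3.3); G = 9.4.
u_1 = α_1·G − ½·(g_1)² = 4.6·9.4 − ½·4.6² = 32.66.

32.66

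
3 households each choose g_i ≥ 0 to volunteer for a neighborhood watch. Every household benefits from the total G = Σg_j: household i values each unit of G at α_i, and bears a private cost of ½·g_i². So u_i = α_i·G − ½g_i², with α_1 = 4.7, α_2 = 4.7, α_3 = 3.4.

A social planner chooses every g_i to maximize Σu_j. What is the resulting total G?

38.4

Planner FOC: ∂(Σu_j)/∂g_i = (Σα_j) − g_i = 0, so g_i^SO = Σα_j = 12.8 for every i; G^SO = 38.4.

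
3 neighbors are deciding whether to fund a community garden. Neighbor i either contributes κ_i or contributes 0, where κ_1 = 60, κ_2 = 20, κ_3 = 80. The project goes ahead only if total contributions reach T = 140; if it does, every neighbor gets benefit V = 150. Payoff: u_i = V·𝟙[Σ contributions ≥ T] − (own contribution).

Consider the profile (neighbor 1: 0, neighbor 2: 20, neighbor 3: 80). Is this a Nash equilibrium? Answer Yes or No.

No

Total = 100 < 140: not provided.
Neighbor 1 (pledges 0, payoff 0): pledging 60 → total 160, payoff 90. Profitable deviation.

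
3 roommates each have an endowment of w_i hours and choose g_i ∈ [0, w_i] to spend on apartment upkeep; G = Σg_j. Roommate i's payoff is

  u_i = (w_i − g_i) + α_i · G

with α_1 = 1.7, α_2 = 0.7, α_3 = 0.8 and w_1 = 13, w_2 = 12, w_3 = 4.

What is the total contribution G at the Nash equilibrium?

∂u_i/∂g_i = α_i − 1, so roommate i contributes w_i if α_i > 1, else 0.
α_i > 1 for i ∈ {1}; NE contributions (13, 0, 0), G = 13.

13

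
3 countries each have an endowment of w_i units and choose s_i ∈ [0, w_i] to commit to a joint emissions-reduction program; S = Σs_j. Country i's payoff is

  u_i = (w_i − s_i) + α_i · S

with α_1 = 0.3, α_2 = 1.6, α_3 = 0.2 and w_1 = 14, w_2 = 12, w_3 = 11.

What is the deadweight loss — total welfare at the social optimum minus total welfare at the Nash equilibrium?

27.5

∂u_i/∂s_i = α_i − 1, so country i contributes w_i if α_i > 1, else 0.
α_i > 1 for i ∈ {2}; NE contributions (0, 12, 0), S = 12.
W^NE = Σw_i − S^NE + (Σα_i)·S^NE = 37 + 1.1·12 = 50.2.
Planner: ∂(Σu_j)/∂s_i = Σα_j − 1 = 1.1 > 0, so everyone contributes w_i; S^SO = 37, W^SO = 37 + 1.1·37 = 77.7.
Deadweight loss = 27.5.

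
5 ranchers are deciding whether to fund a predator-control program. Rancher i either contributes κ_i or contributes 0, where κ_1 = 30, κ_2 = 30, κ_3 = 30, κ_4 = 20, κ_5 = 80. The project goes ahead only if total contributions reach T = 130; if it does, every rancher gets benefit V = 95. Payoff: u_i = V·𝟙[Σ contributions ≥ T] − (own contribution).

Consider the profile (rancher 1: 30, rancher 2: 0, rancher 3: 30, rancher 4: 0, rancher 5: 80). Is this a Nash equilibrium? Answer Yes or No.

Total = 140 ≥ 130: provided.
Rancher 1 (pledges 30, payoff 65): dropping to 0 → total 110, payoff 0. No gain.
Rancher 2 (pledges 0, payoff 95): pledging 30 → total 170, payoff 65. No gain.
Rancher 3 (pledges 30, payoff 65): dropping to 0 → total 110, payoff 0. No gain.
Rancher 4 (pledges 0, payoff 95): pledging 20 → total 160, payoff 75. No gain.
Rancher 5 (pledges 80, payoff 15): dropping to 0 → total 60, payoff 0. No gain.

Yes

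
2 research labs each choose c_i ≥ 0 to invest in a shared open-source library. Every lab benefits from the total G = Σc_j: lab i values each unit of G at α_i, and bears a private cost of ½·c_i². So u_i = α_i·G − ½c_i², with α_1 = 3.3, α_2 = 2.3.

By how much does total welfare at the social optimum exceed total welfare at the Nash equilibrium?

Lab i's FOC: ∂u_i/∂c_i = α_i − c_i = 0, so c_i* = α_i.
NE contributions = (3.3, 2.3); G = 5.6.
W^NE = (Σα)·G − ½Σα_i² = 5.6² − ½·16.18 = 23.27.
Planner sets c_i = Σα_j = 5.6 for every i, so G^SO = 2·5.6 = 11.2.
W^SO = (Σα)·G^SO − ½·2·(Σα)² = (2/2)·5.6² = 31.36.
Deadweight loss = W^SO − W^NE = 8.09.

8.09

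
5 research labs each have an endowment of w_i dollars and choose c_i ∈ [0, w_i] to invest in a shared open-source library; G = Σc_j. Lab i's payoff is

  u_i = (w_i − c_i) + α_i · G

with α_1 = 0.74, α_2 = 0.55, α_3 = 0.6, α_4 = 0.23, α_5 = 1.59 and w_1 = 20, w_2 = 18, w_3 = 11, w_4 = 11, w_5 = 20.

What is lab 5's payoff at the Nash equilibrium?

∂u_i/∂c_i = α_i − 1, so lab i contributes w_i if α_i > 1, else 0.
α_i > 1 for i ∈ {5}; NE contributions (0, 0, 0, 0, 20), G = 20.
u_5 = (20 − 20) + 1.59·20 = 31.8.

31.8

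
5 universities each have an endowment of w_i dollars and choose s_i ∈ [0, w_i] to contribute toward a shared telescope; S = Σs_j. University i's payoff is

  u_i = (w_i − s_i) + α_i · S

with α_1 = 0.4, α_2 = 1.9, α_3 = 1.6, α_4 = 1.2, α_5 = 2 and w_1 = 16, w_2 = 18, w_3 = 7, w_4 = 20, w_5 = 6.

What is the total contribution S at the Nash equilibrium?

∂u_i/∂s_i = α_i − 1, so university i contributes w_i if α_i > 1, else 0.
α_i > 1 for i ∈ {2, 3, 4, 5}; NE contributions (0, 18, 7, 20, 6), S = 51.

51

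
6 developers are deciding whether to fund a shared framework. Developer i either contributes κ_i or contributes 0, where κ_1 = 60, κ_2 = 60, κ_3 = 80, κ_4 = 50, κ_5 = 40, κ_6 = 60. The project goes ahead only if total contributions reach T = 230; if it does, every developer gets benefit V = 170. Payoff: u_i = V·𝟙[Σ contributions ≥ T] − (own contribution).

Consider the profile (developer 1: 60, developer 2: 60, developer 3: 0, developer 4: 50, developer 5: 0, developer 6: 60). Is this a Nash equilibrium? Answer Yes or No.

Total = 230 ≥ 230: provided.
Developer 1 (pledges 60, payoff 110): dropping to 0 → total 170, payoff 0. No gain.
Developer 2 (pledges 60, payoff 110): dropping to 0 → total 170, payoff 0. No gain.
Developer 3 (pledges 0, payoff 170): pledging 80 → total 310, payoff 90. No gain.
Developer 4 (pledges 50, payoff 120): dropping to 0 → total 180, payoff 0. No gain.
Developer 5 (pledges 0, payoff 170): pledging 40 → total 270, payoff 130. No gain.
Developer 6 (pledges 60, payoff 110): dropping to 0 → total 170, payoff 0. No gain.

Yes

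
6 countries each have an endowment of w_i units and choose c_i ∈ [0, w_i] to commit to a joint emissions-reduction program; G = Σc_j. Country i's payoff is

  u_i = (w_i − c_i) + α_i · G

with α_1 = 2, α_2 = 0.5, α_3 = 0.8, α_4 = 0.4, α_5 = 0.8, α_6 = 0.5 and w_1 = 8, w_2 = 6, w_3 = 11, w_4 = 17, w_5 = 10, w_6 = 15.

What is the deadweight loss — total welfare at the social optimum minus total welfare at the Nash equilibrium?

∂u_i/∂c_i = α_i − 1, so country i contributes w_i if α_i > 1, else 0.
α_i > 1 for i ∈ {1}; NE contributions (8, 0, 0, 0, 0, 0), G = 8.
W^NE = Σw_i − G^NE + (Σα_i)·G^NE = 67 + 4·8 = 99.
Planner: ∂(Σu_j)/∂c_i = Σα_j − 1 = 4 > 0, so everyone contributes w_i; G^SO = 67, W^SO = 67 + 4·67 = 335.
Deadweight loss = 236.

236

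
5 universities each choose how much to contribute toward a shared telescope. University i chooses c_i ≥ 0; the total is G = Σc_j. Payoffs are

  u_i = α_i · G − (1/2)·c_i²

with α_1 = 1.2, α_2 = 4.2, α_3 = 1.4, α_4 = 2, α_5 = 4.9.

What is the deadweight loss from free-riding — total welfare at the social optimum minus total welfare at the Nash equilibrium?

306.06

University i's FOC: ∂u_i/∂c_i = α_i − c_i = 0, so c_i* = α_i.
NE contributions = (1.2, 4.2, 1.4, 2, 4.9); G = 13.7.
W^NE = (Σα)·G − ½Σα_i² = 13.7² − ½·49.05 = 163.165.
Planner sets c_i = Σα_j = 13.7 for every i, so G^SO = 5·13.7 = 68.5.
W^SO = (Σα)·G^SO − ½·5·(Σα)² = (5/2)·13.7² = 469.225.
Deadweight loss = W^SO − W^NE = 306.06.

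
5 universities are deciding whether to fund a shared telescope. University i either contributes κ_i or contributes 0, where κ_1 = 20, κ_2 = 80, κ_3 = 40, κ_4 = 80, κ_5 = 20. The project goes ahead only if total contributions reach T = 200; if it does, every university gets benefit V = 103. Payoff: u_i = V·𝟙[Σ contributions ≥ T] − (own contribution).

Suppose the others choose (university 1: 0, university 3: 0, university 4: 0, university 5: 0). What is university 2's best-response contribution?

Others' total = 0. Even contributing 80 gives 80 < 200: no benefit either way.
Best response: 0.

0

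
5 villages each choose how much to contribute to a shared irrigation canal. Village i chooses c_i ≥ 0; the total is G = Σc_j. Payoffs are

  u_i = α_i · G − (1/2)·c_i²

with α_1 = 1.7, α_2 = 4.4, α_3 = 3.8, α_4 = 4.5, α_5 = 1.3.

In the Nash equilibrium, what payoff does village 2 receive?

Village i's FOC: ∂u_i/∂c_i = α_i − c_i = 0, so c_i* = α_i.
NE contributions = (1.7, 4.4, 3.8, 4.5, 1.3); G = 15.7.
u_2 = α_2·G − ½·(c_2)² = 4.4·15.7 − ½·4.4² = 59.4.

59.4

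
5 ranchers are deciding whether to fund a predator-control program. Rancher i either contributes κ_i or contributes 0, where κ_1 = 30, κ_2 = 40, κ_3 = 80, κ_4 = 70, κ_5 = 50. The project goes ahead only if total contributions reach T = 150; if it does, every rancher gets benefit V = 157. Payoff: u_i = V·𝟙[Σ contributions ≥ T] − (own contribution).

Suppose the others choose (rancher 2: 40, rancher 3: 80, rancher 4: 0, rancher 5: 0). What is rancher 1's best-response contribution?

30

Others' total = 120. Contributing 30 brings total to 150 ≥ 150: gain V − κ_1 = 127.
Best response: 30.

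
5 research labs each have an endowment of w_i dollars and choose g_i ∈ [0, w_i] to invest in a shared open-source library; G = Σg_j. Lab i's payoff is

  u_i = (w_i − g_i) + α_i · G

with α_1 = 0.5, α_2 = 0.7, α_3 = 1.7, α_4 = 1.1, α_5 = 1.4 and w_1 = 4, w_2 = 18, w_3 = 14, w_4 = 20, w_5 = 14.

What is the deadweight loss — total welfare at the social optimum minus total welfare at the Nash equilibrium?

96.8

∂u_i/∂g_i = α_i − 1, so lab i contributes w_i if α_i > 1, else 0.
α_i > 1 for i ∈ {3, 4, 5}; NE contributions (0, 0, 14, 20, 14), G = 48.
W^NE = Σw_i − G^NE + (Σα_i)·G^NE = 70 + 4.4·48 = 281.2.
Planner: ∂(Σu_j)/∂g_i = Σα_j − 1 = 4.4 > 0, so everyone contributes w_i; G^SO = 70, W^SO = 70 + 4.4·70 = 378.
Deadweight loss = 96.8.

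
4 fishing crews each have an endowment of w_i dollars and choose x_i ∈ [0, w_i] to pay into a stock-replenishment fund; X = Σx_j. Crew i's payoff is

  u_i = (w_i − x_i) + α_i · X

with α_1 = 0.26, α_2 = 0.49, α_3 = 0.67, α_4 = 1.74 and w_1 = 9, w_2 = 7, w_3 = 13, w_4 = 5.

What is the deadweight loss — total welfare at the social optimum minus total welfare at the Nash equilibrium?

∂u_i/∂x_i = α_i − 1, so crew i contributes w_i if α_i > 1, else 0.
α_i > 1 for i ∈ {4}; NE contributions (0, 0, 0, 5), X = 5.
W^NE = Σw_i − X^NE + (Σα_i)·X^NE = 34 + 2.16·5 = 44.8.
Planner: ∂(Σu_j)/∂x_i = Σα_j − 1 = 2.16 > 0, so everyone contributes w_i; X^SO = 34, W^SO = 34 + 2.16·34 = 107.44.
Deadweight loss = 62.64.

62.64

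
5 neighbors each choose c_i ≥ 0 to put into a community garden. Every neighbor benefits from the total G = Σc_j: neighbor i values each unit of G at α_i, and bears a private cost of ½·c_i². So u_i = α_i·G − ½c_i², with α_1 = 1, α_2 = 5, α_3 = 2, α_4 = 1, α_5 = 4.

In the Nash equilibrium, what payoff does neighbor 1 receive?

Neighbor i's FOC: ∂u_i/∂c_i = α_i − c_i = 0, so c_i* = α_i.
NE contributions = (1, 5, 2, 1, 4); G = 13.
u_1 = α_1·G − ½·(c_1)² = 1·13 − ½·1² = 12.5.

12.5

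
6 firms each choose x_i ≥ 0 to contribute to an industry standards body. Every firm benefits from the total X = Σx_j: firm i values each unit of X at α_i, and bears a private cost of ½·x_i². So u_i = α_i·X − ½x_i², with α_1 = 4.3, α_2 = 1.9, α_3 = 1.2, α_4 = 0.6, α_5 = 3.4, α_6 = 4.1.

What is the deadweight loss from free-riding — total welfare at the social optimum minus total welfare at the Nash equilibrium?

506.635

Firm i's FOC: ∂u_i/∂x_i = α_i − x_i = 0, so x_i* = α_i.
NE contributions = (4.3, 1.9, 1.2, 0.6, 3.4, 4.1); X = 15.5.
W^NE = (Σα)·X − ½Σα_i² = 15.5² − ½·52.27 = 214.115.
Planner sets x_i = Σα_j = 15.5 for every i, so X^SO = 6·15.5 = 93.
W^SO = (Σα)·X^SO − ½·6·(Σα)² = (6/2)·15.5² = 720.75.
Deadweight loss = W^SO − W^NE = 506.635.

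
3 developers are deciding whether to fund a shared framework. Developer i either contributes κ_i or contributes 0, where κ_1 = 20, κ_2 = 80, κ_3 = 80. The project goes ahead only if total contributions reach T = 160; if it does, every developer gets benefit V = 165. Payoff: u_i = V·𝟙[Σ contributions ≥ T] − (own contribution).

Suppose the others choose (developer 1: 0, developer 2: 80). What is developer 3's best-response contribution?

Others' total = 80. Contributing 80 brings total to 160 ≥ 160: gain V − κ_3 = 85.
Best response: 80.

80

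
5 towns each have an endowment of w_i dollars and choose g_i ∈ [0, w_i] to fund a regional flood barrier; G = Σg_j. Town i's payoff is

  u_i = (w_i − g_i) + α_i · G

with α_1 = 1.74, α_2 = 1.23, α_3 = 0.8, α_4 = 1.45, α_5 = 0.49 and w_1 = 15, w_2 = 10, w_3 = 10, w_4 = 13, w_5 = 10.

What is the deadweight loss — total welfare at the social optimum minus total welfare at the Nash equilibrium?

∂u_i/∂g_i = α_i − 1, so town i contributes w_i if α_i > 1, else 0.
α_i > 1 for i ∈ {1, 2, 4}; NE contributions (15, 10, 0, 13, 0), G = 38.
W^NE = Σw_i − G^NE + (Σα_i)·G^NE = 58 + 4.71·38 = 236.98.
Planner: ∂(Σu_j)/∂g_i = Σα_j − 1 = 4.71 > 0, so everyone contributes w_i; G^SO = 58, W^SO = 58 + 4.71·58 = 331.18.
Deadweight loss = 94.2.

94.2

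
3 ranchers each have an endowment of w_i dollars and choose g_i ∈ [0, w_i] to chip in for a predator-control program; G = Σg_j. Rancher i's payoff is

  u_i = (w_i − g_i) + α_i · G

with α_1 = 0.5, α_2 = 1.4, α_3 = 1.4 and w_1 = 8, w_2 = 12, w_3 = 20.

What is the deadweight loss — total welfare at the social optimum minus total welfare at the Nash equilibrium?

∂u_i/∂g_i = α_i − 1, so rancher i contributes w_i if α_i > 1, else 0.
α_i > 1 for i ∈ {2, 3}; NE contributions (0, 12, 20), G = 32.
W^NE = Σw_i − G^NE + (Σα_i)·G^NE = 40 + 2.3·32 = 113.6.
Planner: ∂(Σu_j)/∂g_i = Σα_j − 1 = 2.3 > 0, so everyone contributes w_i; G^SO = 40, W^SO = 40 + 2.3·40 = 132.
Deadweight loss = 18.4.

18.4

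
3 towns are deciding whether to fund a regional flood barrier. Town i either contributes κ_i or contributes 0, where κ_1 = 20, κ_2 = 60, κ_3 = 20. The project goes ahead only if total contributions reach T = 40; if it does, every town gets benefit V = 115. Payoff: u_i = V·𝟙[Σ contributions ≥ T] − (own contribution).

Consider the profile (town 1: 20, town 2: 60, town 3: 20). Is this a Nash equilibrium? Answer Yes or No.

Total = 100 ≥ 40: provided.
Town 1 (pledges 20, payoff 95): dropping to 0 → total 80, payoff 115. Profitable deviation.

No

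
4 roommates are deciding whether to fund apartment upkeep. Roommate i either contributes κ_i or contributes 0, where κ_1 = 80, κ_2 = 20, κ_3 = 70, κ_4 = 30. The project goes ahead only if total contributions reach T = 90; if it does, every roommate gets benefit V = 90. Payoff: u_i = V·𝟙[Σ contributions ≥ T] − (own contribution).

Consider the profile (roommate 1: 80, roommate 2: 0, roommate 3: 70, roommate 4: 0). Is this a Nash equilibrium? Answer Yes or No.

Yes

Total = 150 ≥ 90: provided.
Roommate 1 (pledges 80, payoff 10): dropping to 0 → total 70, payoff 0. No gain.
Roommate 2 (pledges 0, payoff 90): pledging 20 → total 170, payoff 70. No gain.
Roommate 3 (pledges 70, payoff 20): dropping to 0 → total 80, payoff 0. No gain.
Roommate 4 (pledges 0, payoff 90): pledging 30 → total 180, payoff 60. No gain.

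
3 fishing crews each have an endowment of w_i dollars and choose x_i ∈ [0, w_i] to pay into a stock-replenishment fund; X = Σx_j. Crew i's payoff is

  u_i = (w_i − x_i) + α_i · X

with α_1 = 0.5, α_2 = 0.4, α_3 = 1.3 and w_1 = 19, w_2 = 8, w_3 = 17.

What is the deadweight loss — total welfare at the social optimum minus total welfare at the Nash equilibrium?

∂u_i/∂x_i = α_i − 1, so crew i contributes w_i if α_i > 1, else 0.
α_i > 1 for i ∈ {3}; NE contributions (0, 0, 17), X = 17.
W^NE = Σw_i − X^NE + (Σα_i)·X^NE = 44 + 1.2·17 = 64.4.
Planner: ∂(Σu_j)/∂x_i = Σα_j − 1 = 1.2 > 0, so everyone contributes w_i; X^SO = 44, W^SO = 44 + 1.2·44 = 96.8.
Deadweight loss = 32.4.

32.4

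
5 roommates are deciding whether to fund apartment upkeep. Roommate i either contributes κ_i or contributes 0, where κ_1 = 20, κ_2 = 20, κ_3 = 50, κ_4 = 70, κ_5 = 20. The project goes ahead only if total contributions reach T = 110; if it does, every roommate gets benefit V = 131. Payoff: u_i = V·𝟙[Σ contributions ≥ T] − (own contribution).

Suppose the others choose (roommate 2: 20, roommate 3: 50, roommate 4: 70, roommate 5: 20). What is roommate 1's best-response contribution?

0

Others' total = 160 ≥ 110; contributing adds cost 20 for no extra benefit.
Best response: 0.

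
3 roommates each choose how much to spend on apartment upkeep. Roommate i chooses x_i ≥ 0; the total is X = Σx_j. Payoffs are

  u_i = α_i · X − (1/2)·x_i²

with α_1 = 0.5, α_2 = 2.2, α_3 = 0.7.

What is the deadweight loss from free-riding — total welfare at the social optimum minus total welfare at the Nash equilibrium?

8.57

Roommate i's FOC: ∂u_i/∂x_i = α_i − x_i = 0, so x_i* = α_i.
NE contributions = (0.5, 2.2, 0.7); X = 3.4.
W^NE = (Σα)·X − ½Σα_i² = 3.4² − ½·5.58 = 8.77.
Planner sets x_i = Σα_j = 3.4 for every i, so X^SO = 3·3.4 = 10.2.
W^SO = (Σα)·X^SO − ½·3·(Σα)² = (3/2)·3.4² = 17.34.
Deadweight loss = W^SO − W^NE = 8.57.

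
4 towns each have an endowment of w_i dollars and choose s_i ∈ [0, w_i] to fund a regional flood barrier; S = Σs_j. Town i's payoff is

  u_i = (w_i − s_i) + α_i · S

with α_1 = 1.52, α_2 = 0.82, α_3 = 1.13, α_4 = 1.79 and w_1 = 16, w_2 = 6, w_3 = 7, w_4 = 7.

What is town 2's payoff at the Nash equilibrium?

30.6

∂u_i/∂s_i = α_i − 1, so town i contributes w_i if α_i > 1, else 0.
α_i > 1 for i ∈ {1, 3, 4}; NE contributions (16, 0, 7, 7), S = 30.
u_2 = (6 − 0) + 0.82·30 = 30.6.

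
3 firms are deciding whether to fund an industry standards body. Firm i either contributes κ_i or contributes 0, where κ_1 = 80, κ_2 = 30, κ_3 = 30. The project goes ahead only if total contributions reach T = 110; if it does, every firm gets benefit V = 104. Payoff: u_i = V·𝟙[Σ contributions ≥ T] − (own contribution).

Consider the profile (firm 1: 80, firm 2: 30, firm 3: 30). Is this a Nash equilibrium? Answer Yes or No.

Total = 140 ≥ 110: provided.
Firm 1 (pledges 80, payoff 24): dropping to 0 → total 60, payoff 0. No gain.
Firm 2 (pledges 30, payoff 74): dropping to 0 → total 110, payoff 104. Profitable deviation.

No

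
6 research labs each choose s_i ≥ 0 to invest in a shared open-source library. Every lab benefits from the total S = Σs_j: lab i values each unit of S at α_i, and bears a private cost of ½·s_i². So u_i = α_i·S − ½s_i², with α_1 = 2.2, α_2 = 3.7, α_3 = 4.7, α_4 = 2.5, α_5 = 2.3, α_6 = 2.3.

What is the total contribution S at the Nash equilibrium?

17.7

Lab i's FOC: ∂u_i/∂s_i = α_i − s_i = 0, so s_i* = α_i.
NE contributions = (2.2, 3.7, 4.7, 2.5, 2.3, 2.3); S = 17.7.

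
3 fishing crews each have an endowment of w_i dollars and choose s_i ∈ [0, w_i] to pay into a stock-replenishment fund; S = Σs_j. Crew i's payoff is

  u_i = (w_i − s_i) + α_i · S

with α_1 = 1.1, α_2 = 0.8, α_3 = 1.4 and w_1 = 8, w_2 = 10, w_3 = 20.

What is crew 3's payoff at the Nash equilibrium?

∂u_i/∂s_i = α_i − 1, so crew i contributes w_i if α_i > 1, else 0.
α_i > 1 for i ∈ {1, 3}; NE contributions (8, 0, 20), S = 28.
u_3 = (20 − 20) + 1.4·28 = 39.2.

39.2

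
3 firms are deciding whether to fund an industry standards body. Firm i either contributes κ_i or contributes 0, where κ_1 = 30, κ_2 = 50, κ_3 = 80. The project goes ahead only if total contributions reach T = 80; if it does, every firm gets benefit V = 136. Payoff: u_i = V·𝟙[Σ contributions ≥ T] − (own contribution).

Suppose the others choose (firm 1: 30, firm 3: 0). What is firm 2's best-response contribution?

50

Others' total = 30. Contributing 50 brings total to 80 ≥ 80: gain V − κ_2 = 86.
Best response: 50.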